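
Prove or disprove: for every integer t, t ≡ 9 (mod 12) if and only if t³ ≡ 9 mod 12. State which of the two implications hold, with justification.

Converse. Suppose t³ ≡ 9 (mod 12). The only residue r in {0, …, 11} with r³ ≡ 9 (mod 12) is r = 9, so t ≡ 9 (mod 12).

Forward direction. Suppose t ≡ 9 (mod 12). Write t = 12j + 9. Then (12j + 9)³ = 1728j³ + 3888j² + 2916j + 729 = 12(144j³ + 324j² + 243j + 60) + 9, so t³ ≡ 9 (mod 12).

Both directions hold.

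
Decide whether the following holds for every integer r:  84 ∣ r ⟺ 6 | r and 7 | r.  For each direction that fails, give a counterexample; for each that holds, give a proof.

(⟹) If 84 ∣ r, write r = 84q. Since 84 = 14·6, r = 6·(14q), so 6 ∣ r; and since 84 = 12·7, r = 7·(12q), so 7 ∣ r.

(⟸) This fails: take r = 42. Both 6 ∣ 42 and 7 ∣ 42, yet 42 is not a multiple of 84 (since 42 = 0·84 + 42), so 84 ∤ 42.

(⇒) holds; (⇐) fails.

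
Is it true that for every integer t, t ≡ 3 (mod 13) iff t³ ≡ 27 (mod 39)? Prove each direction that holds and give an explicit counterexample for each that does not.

(⇒) fails and (⇐) fails.

(→) This fails: take t = 16. Then 16 ≡ 3 (mod 13), but 16³ = 4096 ≡ 1 (mod 39), not 27.

(←) This fails: take t = 9. Then 9³ = 729 ≡ 27 (mod 39), yet 9 ≡ 9 (mod 13), not 3.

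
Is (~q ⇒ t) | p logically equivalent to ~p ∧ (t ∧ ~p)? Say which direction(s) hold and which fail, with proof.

[⇐] Assume the antecedent. If q is true, (~q ⇒ t) | p reduces to true regardless of the other variables. If q is false, the antecedent forces (q = F, t = T, p = F), and (~q ⇒ t) | p holds there. Either way (~q ⇒ t) | p holds.

[⇒] This fails. Under q = T, t = F, p = F, the left side is true but the right side is false.

Not equivalent: only (⇐) holds.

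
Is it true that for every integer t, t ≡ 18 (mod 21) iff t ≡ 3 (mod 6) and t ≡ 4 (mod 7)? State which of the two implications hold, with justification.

Forward direction. This fails: t = 18 gives 18 ≡ 18 (mod 21) but 18 ≡ 0 (mod 6), so the conjunction on the right does not hold.

Converse. If t ≡ 3 (mod 6) and t ≡ 4 (mod 7), then by the Chinese remainder theorem t ≡ 39 (mod 42). Since 39 ≡ 18 (mod 21) and 21 ∣ 42, we get t ≡ 18 (mod 21).

(⇒) fails; (⇐) holds.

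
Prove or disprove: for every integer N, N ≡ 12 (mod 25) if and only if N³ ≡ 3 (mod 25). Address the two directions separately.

(⇒) Suppose N ≡ 12 (mod 25). Write N = 25j + 12. Then (25j + 12)³ = 15625j³ + 22500j² + 10800j + 1728 = 25(625j³ + 900j² + 432j + 69) + 3, so N³ ≡ 3 (mod 25).

(⇐) Conversely, suppose N³ ≡ 3 (mod 25). The only residue r in {0, …, 24} with r³ ≡ 3 (mod 25) is r = 12, so N ≡ 12 (mod 25).

Both directions hold; the statement is true.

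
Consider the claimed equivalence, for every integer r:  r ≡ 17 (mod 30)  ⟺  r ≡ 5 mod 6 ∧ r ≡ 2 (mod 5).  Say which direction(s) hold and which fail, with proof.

Forward direction. Suppose r ≡ 17 (mod 30); write r = 30j + 17. Since 6 ∣ 30, reducing mod 6 gives r ≡ 17 ≡ 5 (mod 6); since 5 ∣ 30, reducing mod 5 gives r ≡ 17 ≡ 2 (mod 5).

Converse. If r ≡ 5 (mod 6) and r ≡ 2 (mod 5), then by the Chinese remainder theorem r ≡ 17 (mod 30). This is exactly r ≡ 17 (mod 30).

Equivalent; both directions hold.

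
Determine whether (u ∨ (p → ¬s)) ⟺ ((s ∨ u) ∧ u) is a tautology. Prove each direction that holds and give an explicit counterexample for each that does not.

The forward direction fails; the converse holds.

[⇐] Assume the antecedent. If p is true, the antecedent forces (p = T, u = T, s = F) or (p = T, u = T, s = T), and u ∨ (p → ¬s) holds there. If p is false, u ∨ (p → ¬s) reduces to true regardless of the other variables. Either way u ∨ (p → ¬s) holds.

[⇒] This fails. Under p = F, u = F, s = F, the left side is true but the right side is false.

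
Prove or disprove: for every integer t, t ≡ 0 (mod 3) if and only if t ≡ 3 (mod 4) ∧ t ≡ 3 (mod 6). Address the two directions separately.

(⇒) This fails: t = 0 gives 0 ≡ 0 (mod 3) but 0 ≡ 0 (mod 4), so the conjunction on the right does not hold.

(⇐) Conversely, if t ≡ 3 (mod 4) and t ≡ 3 (mod 6), then by the Chinese remainder theorem t ≡ 3 (mod 12). Since 3 ≡ 0 (mod 3) and 3 ∣ 12, we get t ≡ 0 (mod 3).

The forward direction fails; the converse holds.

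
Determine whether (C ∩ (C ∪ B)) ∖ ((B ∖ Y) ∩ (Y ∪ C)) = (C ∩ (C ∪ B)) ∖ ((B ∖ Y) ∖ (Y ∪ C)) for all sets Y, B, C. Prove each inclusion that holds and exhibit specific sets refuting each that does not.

Only the forward inclusion holds.

(⟹) Let x ∈ (C ∩ (C ∪ B)) ∖ ((B ∖ Y) ∩ (Y ∪ C)). Then either x ∈ C and x ∉ Y, B; or x ∈ Y ∩ C and x ∉ B; or x ∈ Y ∩ B ∩ C. In each case x ∈ (C ∩ (C ∪ B)) ∖ ((B ∖ Y) ∖ (Y ∪ C)), so (C ∩ (C ∪ B)) ∖ ((B ∖ Y) ∩ (Y ∪ C)) ⊆ (C ∩ (C ∪ B)) ∖ ((B ∖ Y) ∖ (Y ∪ C)).

(⟸) This inclusion fails. Take Y = ∅, B = {1}, C = {1}; then 1 ∈ (C ∩ (C ∪ B)) ∖ ((B ∖ Y) ∖ (Y ∪ C)) but 1 ∉ (C ∩ (C ∪ B)) ∖ ((B ∖ Y) ∩ (Y ∪ C)).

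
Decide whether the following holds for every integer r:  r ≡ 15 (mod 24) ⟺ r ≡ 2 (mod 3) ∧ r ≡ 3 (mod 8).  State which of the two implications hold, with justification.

Both directions fail.

(⇒) This fails: r = 15 gives 15 ≡ 15 (mod 24) but 15 ≡ 0 (mod 3), so the conjunction on the right does not hold.

(⇐) This fails: r = 11 satisfies both congruences on the right (11 ≡ 2 mod 3 and 11 ≡ 3 mod 8) yet 11 ≡ 11 (mod 24), not 15.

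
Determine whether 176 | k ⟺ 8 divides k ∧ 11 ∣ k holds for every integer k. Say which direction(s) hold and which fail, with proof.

(⟹) If 176 ∣ k, write k = 176q. Since 176 = 22·8, k = 8·(22q), so 8 ∣ k; and since 176 = 16·11, k = 11·(16q), so 11 ∣ k.

(⟸) This fails: take k = 88. Both 8 ∣ 88 and 11 ∣ 88, yet 88 is not a multiple of 176 (since 88 = 0·176 + 88), so 176 ∤ 88.

Only the forward direction holds.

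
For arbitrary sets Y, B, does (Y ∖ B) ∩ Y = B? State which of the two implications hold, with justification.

Neither inclusion holds.

(⊆) This inclusion fails. Take Y = {1}, B = ∅; then 1 ∈ (Y ∖ B) ∩ Y but 1 ∉ B.

(⊇) This inclusion fails. Take Y = ∅, B = {1}; then 1 ∈ B but 1 ∉ (Y ∖ B) ∩ Y.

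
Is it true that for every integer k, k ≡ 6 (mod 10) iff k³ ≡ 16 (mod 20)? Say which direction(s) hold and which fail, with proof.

Both implications hold.

(⇐) The residues r modulo 20 with r³ ≡ 16 (mod 20) are exactly {6, 16}, and each is ≡ 6 (mod 10).

(⇒) Suppose k ≡ 6 (mod 10). Working modulo 20, k ∈ {6, 16}; for each such r, r³ ≡ 16 (mod 20).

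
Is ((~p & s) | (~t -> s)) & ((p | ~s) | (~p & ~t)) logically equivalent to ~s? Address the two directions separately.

Forward direction. This fails. Under s = T, p = F, t = F, the left side is true but the right side is false.

Converse. This fails. Under s = F, p = F, t = F, the left side is false but the right side is true.

Both directions fail.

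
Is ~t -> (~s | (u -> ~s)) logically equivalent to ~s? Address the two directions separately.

Not equivalent: only (⇐) holds.

[⇒] This fails. Under s = T, u = F, t = F, the left side is true but the right side is false.

[⇐] Assume the antecedent. If s is true, the antecedent cannot hold. If s is false, ~t -> (~s | (u -> ~s)) reduces to true regardless of the other variables. Either way ~t -> (~s | (u -> ~s)) holds.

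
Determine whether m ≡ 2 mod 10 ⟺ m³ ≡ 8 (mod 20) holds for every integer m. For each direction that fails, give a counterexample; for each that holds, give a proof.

Both directions hold; the statement is true.

(⟹) Suppose m ≡ 2 (mod 10). Working modulo 20, m ∈ {2, 12}; for each such r, r³ ≡ 8 (mod 20).

(⟸) Conversely, the residues r modulo 20 with r³ ≡ 8 (mod 20) are exactly {2, 12}, and each is ≡ 2 (mod 10).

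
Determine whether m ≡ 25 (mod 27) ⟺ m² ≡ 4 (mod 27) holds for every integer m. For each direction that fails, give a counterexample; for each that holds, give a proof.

(←) This fails: take m = 2. Then 2² = 4 ≡ 4 (mod 27), yet 2 ≡ 2 (mod 27), not 25.

(→) Suppose m ≡ 25 (mod 27). Write m = 27j + 25. Then (27j + 25)² = 729j² + 1350j + 625 = 27(27j² + 50j + 23) + 4, so m² ≡ 4 (mod 27).

The forward direction holds; the converse fails.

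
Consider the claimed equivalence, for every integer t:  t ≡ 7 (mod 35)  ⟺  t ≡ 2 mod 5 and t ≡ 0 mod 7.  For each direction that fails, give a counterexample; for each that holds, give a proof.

[⇒] Suppose t ≡ 7 (mod 35); write t = 35j + 7. Since 5 ∣ 35, reducing mod 5 gives t ≡ 7 ≡ 2 (mod 5); since 7 ∣ 35, reducing mod 7 gives t ≡ 7 ≡ 0 (mod 7).

[⇐] Conversely, if t ≡ 2 (mod 5) and t ≡ 0 (mod 7), then by the Chinese remainder theorem t ≡ 7 (mod 35). This is exactly t ≡ 7 (mod 35).

Both directions hold.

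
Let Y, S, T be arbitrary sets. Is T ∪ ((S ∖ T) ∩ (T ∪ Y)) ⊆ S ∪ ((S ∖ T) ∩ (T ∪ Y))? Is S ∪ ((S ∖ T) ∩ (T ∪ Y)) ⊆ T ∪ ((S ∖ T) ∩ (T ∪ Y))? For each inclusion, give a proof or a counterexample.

Forward inclusion. This inclusion fails. Take Y = ∅, S = ∅, T = {1}; then 1 ∈ T ∪ ((S ∖ T) ∩ (T ∪ Y)) but 1 ∉ S ∪ ((S ∖ T) ∩ (T ∪ Y)).

Reverse inclusion. This inclusion fails. Take Y = ∅, S = {1}, T = ∅; then 1 ∈ S ∪ ((S ∖ T) ∩ (T ∪ Y)) but 1 ∉ T ∪ ((S ∖ T) ∩ (T ∪ Y)).

Both inclusions fail.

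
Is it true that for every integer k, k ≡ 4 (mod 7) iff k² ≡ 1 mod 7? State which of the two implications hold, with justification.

Both directions fail.

(⟹) This fails: take k = 4. Then 4 ≡ 4 (mod 7), but 4² = 16 ≡ 2 (mod 7), not 1.

(⟸) This fails: take k = 1. Then 1² = 1 ≡ 1 (mod 7), yet 1 ≡ 1 (mod 7), not 4.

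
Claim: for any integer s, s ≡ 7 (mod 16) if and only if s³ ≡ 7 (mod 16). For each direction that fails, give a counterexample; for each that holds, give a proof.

Forward direction. Suppose s ≡ 7 (mod 16). Write s = 16j + 7. Then (16j + 7)³ = 4096j³ + 5376j² + 2352j + 343 = 16(256j³ + 336j² + 147j + 21) + 7, so s³ ≡ 7 (mod 16).

Converse. Suppose s³ ≡ 7 (mod 16). The only residue r in {0, …, 15} with r³ ≡ 7 (mod 16) is r = 7, so s ≡ 7 (mod 16).

Both implications hold.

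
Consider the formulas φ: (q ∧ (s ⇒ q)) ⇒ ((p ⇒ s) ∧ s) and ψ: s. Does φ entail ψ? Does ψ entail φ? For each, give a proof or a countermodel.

(→) This fails. Under p = F, s = F, q = F, the left side is true but the right side is false.

(←) Assume the antecedent. If p is true, the antecedent forces (p = T, s = T, q = F) or (p = T, s = T, q = T), and (q ∧ (s ⇒ q)) ⇒ ((p ⇒ s) ∧ s) holds there. If p is false, the antecedent forces (p = F, s = T, q = F) or (p = F, s = T, q = T), and (q ∧ (s ⇒ q)) ⇒ ((p ⇒ s) ∧ s) holds there. Either way (q ∧ (s ⇒ q)) ⇒ ((p ⇒ s) ∧ s) holds.

Not equivalent: only (⇐) holds.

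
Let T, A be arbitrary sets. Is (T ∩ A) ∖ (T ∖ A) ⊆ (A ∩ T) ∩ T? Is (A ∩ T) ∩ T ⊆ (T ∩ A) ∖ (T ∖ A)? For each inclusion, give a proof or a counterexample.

Both inclusions hold.

Forward inclusion. Let x ∈ (T ∩ A) ∖ (T ∖ A). Then x ∈ T ∩ A, from which x ∈ (A ∩ T) ∩ T.

Reverse inclusion. Let x ∈ (A ∩ T) ∩ T. Then x ∈ T ∩ A, from which x ∈ (T ∩ A) ∖ (T ∖ A).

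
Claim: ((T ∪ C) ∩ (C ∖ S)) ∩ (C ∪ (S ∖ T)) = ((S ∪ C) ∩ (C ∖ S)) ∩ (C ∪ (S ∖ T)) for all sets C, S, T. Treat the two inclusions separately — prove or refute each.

Both inclusions hold; the sets are equal.

(⊆) Let x ∈ ((T ∪ C) ∩ (C ∖ S)) ∩ (C ∪ (S ∖ T)). Then either x ∈ C and x ∉ S, T; or x ∈ C ∩ T and x ∉ S. In each case x ∈ ((S ∪ C) ∩ (C ∖ S)) ∩ (C ∪ (S ∖ T)), so ((T ∪ C) ∩ (C ∖ S)) ∩ (C ∪ (S ∖ T)) ⊆ ((S ∪ C) ∩ (C ∖ S)) ∩ (C ∪ (S ∖ T)).

(⊇) Let x ∈ ((S ∪ C) ∩ (C ∖ S)) ∩ (C ∪ (S ∖ T)). Then either x ∈ C and x ∉ S, T; or x ∈ C ∩ T and x ∉ S. In each case x ∈ ((T ∪ C) ∩ (C ∖ S)) ∩ (C ∪ (S ∖ T)), so ((S ∪ C) ∩ (C ∖ S)) ∩ (C ∪ (S ∖ T)) ⊆ ((T ∪ C) ∩ (C ∖ S)) ∩ (C ∪ (S ∖ T)).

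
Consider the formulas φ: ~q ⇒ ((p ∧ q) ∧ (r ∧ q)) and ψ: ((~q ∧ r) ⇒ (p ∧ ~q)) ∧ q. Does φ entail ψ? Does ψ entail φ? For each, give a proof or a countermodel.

Forward direction. Assume the antecedent. If r is true, the antecedent forces (r = T, p = F, q = T) or (r = T, p = T, q = T), and ((~q ∧ r) ⇒ (p ∧ ~q)) ∧ q holds there. If r is false, the antecedent forces (r = F, p = F, q = T) or (r = F, p = T, q = T), and ((~q ∧ r) ⇒ (p ∧ ~q)) ∧ q holds there. Either way ((~q ∧ r) ⇒ (p ∧ ~q)) ∧ q holds.

Converse. Assume the antecedent. If r is true, the antecedent forces (r = T, p = F, q = T) or (r = T, p = T, q = T), and ~q ⇒ ((p ∧ q) ∧ (r ∧ q)) holds there. If r is false, the antecedent forces (r = F, p = F, q = T) or (r = F, p = T, q = T), and ~q ⇒ ((p ∧ q) ∧ (r ∧ q)) holds there. Either way ~q ⇒ ((p ∧ q) ∧ (r ∧ q)) holds.

Both directions hold.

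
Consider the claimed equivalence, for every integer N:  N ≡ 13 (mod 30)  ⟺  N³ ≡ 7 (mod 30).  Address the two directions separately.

(⟸) Suppose N³ ≡ 7 (mod 30). The only residue r in {0, …, 29} with r³ ≡ 7 (mod 30) is r = 13, so N ≡ 13 (mod 30).

(⟹) Suppose N ≡ 13 (mod 30). Write N = 30j + 13. Then (30j + 13)³ = 27000j³ + 35100j² + 15210j + 2197 = 30(900j³ + 1170j² + 507j + 73) + 7, so N³ ≡ 7 (mod 30).

The biconditional holds.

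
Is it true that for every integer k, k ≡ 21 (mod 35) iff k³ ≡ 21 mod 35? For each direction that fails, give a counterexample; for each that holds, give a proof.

The biconditional holds.

(⟸) Suppose k³ ≡ 21 (mod 35). The only residue r in {0, …, 34} with r³ ≡ 21 (mod 35) is r = 21, so k ≡ 21 (mod 35).

(⟹) Suppose k ≡ 21 (mod 35). Write k = 35j + 21. Then (35j + 21)³ = 42875j³ + 77175j² + 46305j + 9261 = 35(1225j³ + 2205j² + 1323j + 264) + 21, so k³ ≡ 21 (mod 35).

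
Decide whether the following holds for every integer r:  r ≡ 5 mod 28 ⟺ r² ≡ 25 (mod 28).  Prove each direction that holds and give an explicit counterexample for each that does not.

(⇒) holds; (⇐) fails.

Forward direction. Suppose r ≡ 5 mod 28. Write r = 28j + 5. Then (28j + 5)² = 784j² + 280j + 25 = 28(28j² + 10j) + 25, so r² ≡ 25 (mod 28).

Converse. This fails: take r = 9. Then 9² = 81 ≡ 25 (mod 28), yet 9 ≡ 9 (mod 28), not 5.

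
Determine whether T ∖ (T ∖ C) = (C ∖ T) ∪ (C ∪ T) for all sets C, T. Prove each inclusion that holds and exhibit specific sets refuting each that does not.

(⟹) Let x ∈ T ∖ (T ∖ C). Then x ∈ C ∩ T, from which x ∈ (C ∖ T) ∪ (C ∪ T).

(⟸) This inclusion fails. Take C = {1}, T = ∅; then 1 ∈ (C ∖ T) ∪ (C ∪ T) but 1 ∉ T ∖ (T ∖ C).

(⊆) holds; (⊇) fails.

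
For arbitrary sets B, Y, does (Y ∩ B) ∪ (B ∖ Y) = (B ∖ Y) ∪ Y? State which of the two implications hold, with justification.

(⊆) holds; (⊇) fails.

(⟹) Let x ∈ (Y ∩ B) ∪ (B ∖ Y). Then either x ∈ B and x ∉ Y; or x ∈ B ∩ Y. In each case x ∈ (B ∖ Y) ∪ Y, so (Y ∩ B) ∪ (B ∖ Y) ⊆ (B ∖ Y) ∪ Y.

(⟸) This inclusion fails. Take B = ∅, Y = {1}; then 1 ∈ (B ∖ Y) ∪ Y but 1 ∉ (Y ∩ B) ∪ (B ∖ Y).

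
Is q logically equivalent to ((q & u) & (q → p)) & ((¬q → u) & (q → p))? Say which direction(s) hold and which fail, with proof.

(→) This fails. Under p = F, q = T, u = F, the left side is true but the right side is false.

(←) Assume the antecedent. If p is true, the antecedent forces (p = T, q = T, u = T), and q holds there. If p is false, the antecedent cannot hold. Either way q holds.

Only the reverse direction holds.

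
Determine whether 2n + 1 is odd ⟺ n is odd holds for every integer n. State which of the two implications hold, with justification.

(⇒) fails; (⇐) holds.

(→) This fails: take n = 0. Then 2n + 1 = 1, which is odd, yet n = 0 is even, not odd.

(←) Suppose n is odd. Since 2 is even, 2n is even for every n, so 2n + 1 has the same parity as 1, which is odd. Hence 2n + 1 is odd.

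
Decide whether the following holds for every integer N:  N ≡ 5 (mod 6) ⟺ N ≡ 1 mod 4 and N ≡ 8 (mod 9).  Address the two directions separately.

Forward direction. This fails: N = 35 gives 35 ≡ 5 (mod 6) but 35 ≡ 3 (mod 4), so the conjunction on the right does not hold.

Converse. If N ≡ 1 (mod 4) and N ≡ 8 (mod 9), then by the Chinese remainder theorem N ≡ 17 (mod 36). Since 17 ≡ 5 (mod 6) and 6 ∣ 36, we get N ≡ 5 (mod 6).

The forward direction fails; the converse holds.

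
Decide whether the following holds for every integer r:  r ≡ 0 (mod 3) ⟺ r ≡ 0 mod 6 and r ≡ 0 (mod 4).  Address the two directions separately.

Only the reverse direction holds.

(→) This fails: r = 9 gives 9 ≡ 0 (mod 3) but 9 ≡ 3 (mod 6), so the conjunction on the right does not hold.

(←) Conversely, if r ≡ 0 (mod 6) and r ≡ 0 (mod 4), then by the Chinese remainder theorem r ≡ 0 (mod 12). Since 0 ≡ 0 (mod 3) and 3 ∣ 12, we get r ≡ 0 (mod 3).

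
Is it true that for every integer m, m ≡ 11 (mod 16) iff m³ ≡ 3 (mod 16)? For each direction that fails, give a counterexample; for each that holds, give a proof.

The biconditional holds.

Forward direction. Suppose m ≡ 11 (mod 16). Write m = 16j + 11. Then (16j + 11)³ = 4096j³ + 8448j² + 5808j + 1331 = 16(256j³ + 528j² + 363j + 83) + 3, so m³ ≡ 3 (mod 16).

Converse. Suppose m³ ≡ 3 (mod 16). The only residue r in {0, …, 15} with r³ ≡ 3 (mod 16) is r = 11, so m ≡ 11 (mod 16).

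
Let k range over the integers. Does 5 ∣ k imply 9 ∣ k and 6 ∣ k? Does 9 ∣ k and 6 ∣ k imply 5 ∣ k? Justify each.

Neither direction holds.

Forward direction. This fails: take k = 5. Certainly 5 ∣ 5, but 9 ∤ 5.

Converse. This fails: take k = 18. Both 9 ∣ 18 and 6 ∣ 18, yet 18 is not a multiple of 5 (since 18 = 3·5 + 3), so 5 ∤ 18.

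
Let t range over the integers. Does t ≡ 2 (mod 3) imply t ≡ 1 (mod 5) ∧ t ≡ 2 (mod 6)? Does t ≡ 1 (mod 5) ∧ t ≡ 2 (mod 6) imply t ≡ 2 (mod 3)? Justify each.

(⇒) This fails: t = 2 gives 2 ≡ 2 (mod 3) but 2 ≡ 2 (mod 5), so the conjunction on the right does not hold.

(⇐) Conversely, if t ≡ 1 (mod 5) and t ≡ 2 (mod 6), then by the Chinese remainder theorem t ≡ 26 (mod 30). Since 26 ≡ 2 (mod 3) and 3 ∣ 30, we get t ≡ 2 (mod 3).

Only the reverse direction holds.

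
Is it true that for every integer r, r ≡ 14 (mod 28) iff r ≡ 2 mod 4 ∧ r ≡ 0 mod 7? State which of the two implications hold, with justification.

Equivalent; both directions hold.

Converse. If r ≡ 2 (mod 4) and r ≡ 0 (mod 7), then by the Chinese remainder theorem r ≡ 14 (mod 28). This is exactly r ≡ 14 (mod 28).

Forward direction. Suppose r ≡ 14 (mod 28); write r = 28j + 14. Since 4 ∣ 28, reducing mod 4 gives r ≡ 14 ≡ 2 (mod 4); since 7 ∣ 28, reducing mod 7 gives r ≡ 14 ≡ 0 (mod 7).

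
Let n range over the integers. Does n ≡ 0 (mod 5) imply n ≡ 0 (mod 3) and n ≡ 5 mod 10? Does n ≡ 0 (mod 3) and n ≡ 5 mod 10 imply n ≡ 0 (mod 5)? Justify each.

[⇐] If n ≡ 0 (mod 3) and n ≡ 5 (mod 10), then by the Chinese remainder theorem n ≡ 15 (mod 30). Since 15 ≡ 0 (mod 5) and 5 ∣ 30, we get n ≡ 0 (mod 5).

[⇒] This fails: n = 0 gives 0 ≡ 0 (mod 5) but 0 ≡ 0 (mod 10), so the conjunction on the right does not hold.

Not equivalent: only (⇐) holds.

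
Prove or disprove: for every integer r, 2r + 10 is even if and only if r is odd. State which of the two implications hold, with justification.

Forward direction. This fails: take r = 4. Then 2r + 10 = 18, which is even, yet r = 4 is even, not odd.

Converse. Suppose r is odd. Since 2 is even, 2r is even for every r, so 2r + 10 has the same parity as 10, which is even. Hence 2r + 10 is even.

Only the converse holds.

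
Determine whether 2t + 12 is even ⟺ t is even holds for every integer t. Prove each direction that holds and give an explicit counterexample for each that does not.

Forward direction. This fails: take t = 7. Then 2t + 12 = 26, which is even, yet t = 7 is odd, not even.

Converse. Suppose t is even. Since 2 is even, 2t is even for every t, so 2t + 12 has the same parity as 12, which is even. Hence 2t + 12 is even.

(⇒) fails; (⇐) holds.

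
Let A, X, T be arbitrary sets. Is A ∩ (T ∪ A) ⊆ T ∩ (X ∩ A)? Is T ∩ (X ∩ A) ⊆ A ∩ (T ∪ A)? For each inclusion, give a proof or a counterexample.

Forward inclusion. This inclusion fails. Take A = {1}, X = ∅, T = ∅; then 1 ∈ A ∩ (T ∪ A) but 1 ∉ T ∩ (X ∩ A).

Reverse inclusion. Let x ∈ T ∩ (X ∩ A). Then x ∈ A ∩ X ∩ T, from which x ∈ A ∩ (T ∪ A).

(⊆) fails; (⊇) holds.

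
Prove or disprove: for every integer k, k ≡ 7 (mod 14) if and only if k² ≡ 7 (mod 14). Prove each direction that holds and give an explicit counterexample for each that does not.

Both directions hold; the statement is true.

(←) Suppose k² ≡ 7 (mod 14). The only residue r in {0, …, 13} with r² ≡ 7 (mod 14) is r = 7, so k ≡ 7 (mod 14).

(→) Suppose k ≡ 7 (mod 14). Write k = 14j + 7. Then (14j + 7)² = 196j² + 196j + 49 = 14(14j² + 14j + 3) + 7, so k² ≡ 7 (mod 14).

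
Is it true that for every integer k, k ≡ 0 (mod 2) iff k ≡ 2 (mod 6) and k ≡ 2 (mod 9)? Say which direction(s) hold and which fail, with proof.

(⟸) If k ≡ 2 (mod 6) and k ≡ 2 (mod 9), then by the Chinese remainder theorem k ≡ 2 (mod 18). Since 2 ≡ 0 (mod 2) and 2 ∣ 18, we get k ≡ 0 (mod 2).

(⟹) This fails: k = 0 gives 0 ≡ 0 (mod 2) but 0 ≡ 0 (mod 6), so the conjunction on the right does not hold.

Only the reverse direction holds.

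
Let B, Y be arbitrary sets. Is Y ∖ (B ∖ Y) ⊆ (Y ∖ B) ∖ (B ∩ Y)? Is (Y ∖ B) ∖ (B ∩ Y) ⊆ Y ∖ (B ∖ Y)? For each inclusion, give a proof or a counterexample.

Only the reverse inclusion holds.

(⊆) This inclusion fails. Take B = {1}, Y = {1}; then 1 ∈ Y ∖ (B ∖ Y) but 1 ∉ (Y ∖ B) ∖ (B ∩ Y).

(⊇) Let x ∈ (Y ∖ B) ∖ (B ∩ Y). Then x ∈ Y and x ∉ B, from which x ∈ Y ∖ (B ∖ Y).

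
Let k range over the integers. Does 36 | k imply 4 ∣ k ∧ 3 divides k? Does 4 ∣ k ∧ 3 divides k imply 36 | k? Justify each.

(⇒) If 36 ∣ k, write k = 36q. Since 36 = 9·4, k = 4·(9q), so 4 ∣ k; and since 36 = 12·3, k = 3·(12q), so 3 ∣ k.

(⇐) This fails: take k = 12. Both 4 ∣ 12 and 3 ∣ 12, yet 12 is not a multiple of 36 (since 12 = 0·36 + 12), so 36 ∤ 12.

The forward direction holds; the converse fails.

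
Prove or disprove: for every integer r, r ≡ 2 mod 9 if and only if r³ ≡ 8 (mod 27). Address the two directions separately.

The biconditional holds.

(⟹) Suppose r ≡ 2 (mod 9). Working modulo 27, r ∈ {2, 11, 20}; for each such r, r³ ≡ 8 (mod 27).

(⟸) Conversely, the residues r modulo 27 with r³ ≡ 8 (mod 27) are exactly {2, 11, 20}, and each is ≡ 2 (mod 9).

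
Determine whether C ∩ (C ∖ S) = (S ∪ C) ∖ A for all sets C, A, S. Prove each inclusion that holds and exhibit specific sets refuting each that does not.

(⟹) This inclusion fails. Take C = {1}, A = {1}, S = ∅; then 1 ∈ C ∩ (C ∖ S) but 1 ∉ (S ∪ C) ∖ A.

(⟸) This inclusion fails. Take C = ∅, A = ∅, S = {1}; then 1 ∈ (S ∪ C) ∖ A but 1 ∉ C ∩ (C ∖ S).

Neither inclusion holds.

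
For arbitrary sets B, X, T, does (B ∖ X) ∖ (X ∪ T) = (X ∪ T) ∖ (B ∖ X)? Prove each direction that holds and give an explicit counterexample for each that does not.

Both inclusions fail.

(⊆) This inclusion fails. Take B = {1}, X = ∅, T = ∅; then 1 ∈ (B ∖ X) ∖ (X ∪ T) but 1 ∉ (X ∪ T) ∖ (B ∖ X).

(⊇) This inclusion fails. Take B = ∅, X = {1}, T = ∅; then 1 ∈ (X ∪ T) ∖ (B ∖ X) but 1 ∉ (B ∖ X) ∖ (X ∪ T).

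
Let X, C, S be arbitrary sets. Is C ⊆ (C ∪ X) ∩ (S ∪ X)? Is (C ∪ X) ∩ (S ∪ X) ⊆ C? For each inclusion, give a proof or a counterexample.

Both inclusions fail.

(⊆) This inclusion fails. Take X = ∅, C = {1}, S = ∅; then 1 ∈ C but 1 ∉ (C ∪ X) ∩ (S ∪ X).

(⊇) This inclusion fails. Take X = {1}, C = ∅, S = ∅; then 1 ∈ (C ∪ X) ∩ (S ∪ X) but 1 ∉ C.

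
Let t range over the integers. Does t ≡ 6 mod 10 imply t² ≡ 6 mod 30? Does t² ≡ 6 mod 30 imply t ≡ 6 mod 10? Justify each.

Neither implication holds.

(⇒) This fails: take t = 16. Then 16 ≡ 6 (mod 10), but 16² = 256 ≡ 16 (mod 30), not 6.

(⇐) This fails: take t = 24. Then 24² = 576 ≡ 6 (mod 30), yet 24 ≡ 4 (mod 10), not 6.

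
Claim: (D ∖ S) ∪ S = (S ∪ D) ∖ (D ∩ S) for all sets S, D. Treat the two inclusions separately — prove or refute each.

Only the reverse inclusion holds.

(⊆) This inclusion fails. Take S = {1}, D = {1}; then 1 ∈ (D ∖ S) ∪ S but 1 ∉ (S ∪ D) ∖ (D ∩ S).

(⊇) Let x ∈ (S ∪ D) ∖ (D ∩ S). Then either x ∈ S and x ∉ D; or x ∈ D and x ∉ S. In each case x ∈ (D ∖ S) ∪ S, so (S ∪ D) ∖ (D ∩ S) ⊆ (D ∖ S) ∪ S.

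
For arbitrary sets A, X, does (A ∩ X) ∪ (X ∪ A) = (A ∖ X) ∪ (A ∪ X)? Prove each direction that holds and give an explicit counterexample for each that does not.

(⊆) Let x ∈ (A ∩ X) ∪ (X ∪ A). Then either x ∈ A and x ∉ X; or x ∈ X and x ∉ A; or x ∈ A ∩ X. In each case x ∈ (A ∖ X) ∪ (A ∪ X), so (A ∩ X) ∪ (X ∪ A) ⊆ (A ∖ X) ∪ (A ∪ X).

(⊇) Let x ∈ (A ∖ X) ∪ (A ∪ X). Then either x ∈ A and x ∉ X; or x ∈ X and x ∉ A; or x ∈ A ∩ X. In each case x ∈ (A ∩ X) ∪ (X ∪ A), so (A ∖ X) ∪ (A ∪ X) ⊆ (A ∩ X) ∪ (X ∪ A).

The two sets are equal.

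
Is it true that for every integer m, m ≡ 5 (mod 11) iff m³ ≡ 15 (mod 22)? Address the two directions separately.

Converse. The residues r modulo 22 with r³ ≡ 15 (mod 22) are exactly {5}, and each is ≡ 5 (mod 11).

Forward direction. This fails: take m = 16. Then 16 ≡ 5 (mod 11), but 16³ = 4096 ≡ 4 (mod 22), not 15.

The forward direction fails; the converse holds.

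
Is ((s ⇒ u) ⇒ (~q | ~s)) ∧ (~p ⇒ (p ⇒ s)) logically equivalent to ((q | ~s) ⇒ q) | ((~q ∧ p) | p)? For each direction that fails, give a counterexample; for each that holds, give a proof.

(⇒) This fails. Under q = F, u = F, p = F, s = F, the left side is true but the right side is false.

(⇐) This fails. Under q = T, u = T, p = F, s = T, the left side is false but the right side is true.

Neither implication holds.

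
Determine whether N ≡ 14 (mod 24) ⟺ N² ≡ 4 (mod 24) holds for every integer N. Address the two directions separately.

(⟸) This fails: take N = 2. Then 2² = 4 ≡ 4 (mod 24), yet 2 ≡ 2 (mod 24), not 14.

(⟹) Suppose N ≡ 14 (mod 24). Write N = 24j + 14. Then (24j + 14)² = 576j² + 672j + 196 = 24(24j² + 28j + 8) + 4, so N² ≡ 4 (mod 24).

Only the forward implication holds.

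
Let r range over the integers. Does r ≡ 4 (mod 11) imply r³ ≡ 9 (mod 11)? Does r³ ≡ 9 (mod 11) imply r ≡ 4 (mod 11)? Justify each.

(⇒) Suppose r ≡ 4 (mod 11). Write r = 11j + 4. Then (11j + 4)³ = 1331j³ + 1452j² + 528j + 64 = 11(121j³ + 132j² + 48j + 5) + 9, so r³ ≡ 9 (mod 11).

(⇐) Conversely, suppose r³ ≡ 9 (mod 11). The only residue r in {0, …, 10} with r³ ≡ 9 (mod 11) is r = 4, so r ≡ 4 (mod 11).

Both implications hold.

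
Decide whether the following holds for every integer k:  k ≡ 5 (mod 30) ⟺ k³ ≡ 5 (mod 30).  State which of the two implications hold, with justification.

Forward direction. Suppose k ≡ 5 (mod 30). Write k = 30j + 5. Then (30j + 5)³ = 27000j³ + 13500j² + 2250j + 125 = 30(900j³ + 450j² + 75j + 4) + 5, so k³ ≡ 5 (mod 30).

Converse. Suppose k³ ≡ 5 (mod 30). The only residue r in {0, …, 29} with r³ ≡ 5 (mod 30) is r = 5, so k ≡ 5 (mod 30).

Equivalent; both directions hold.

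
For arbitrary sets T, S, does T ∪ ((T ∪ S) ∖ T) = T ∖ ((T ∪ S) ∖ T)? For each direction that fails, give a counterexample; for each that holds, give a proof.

(⊆) fails; (⊇) holds.

(⊇) Let x ∈ T ∖ ((T ∪ S) ∖ T). Then either x ∈ T and x ∉ S; or x ∈ T ∩ S. In each case x ∈ T ∪ ((T ∪ S) ∖ T), so T ∖ ((T ∪ S) ∖ T) ⊆ T ∪ ((T ∪ S) ∖ T).

(⊆) This inclusion fails. Take T = ∅, S = {1}; then 1 ∈ T ∪ ((T ∪ S) ∖ T) but 1 ∉ T ∖ ((T ∪ S) ∖ T).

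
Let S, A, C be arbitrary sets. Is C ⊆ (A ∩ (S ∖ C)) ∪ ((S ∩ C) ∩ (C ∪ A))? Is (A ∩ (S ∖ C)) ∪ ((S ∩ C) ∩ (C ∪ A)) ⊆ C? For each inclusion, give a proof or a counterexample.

(⊆) fails and (⊇) fails.

Forward inclusion. This inclusion fails. Take S = ∅, A = ∅, C = {1}; then 1 ∈ C but 1 ∉ (A ∩ (S ∖ C)) ∪ ((S ∩ C) ∩ (C ∪ A)).

Reverse inclusion. This inclusion fails. Take S = {1}, A = {1}, C = ∅; then 1 ∈ (A ∩ (S ∖ C)) ∪ ((S ∩ C) ∩ (C ∪ A)) but 1 ∉ C.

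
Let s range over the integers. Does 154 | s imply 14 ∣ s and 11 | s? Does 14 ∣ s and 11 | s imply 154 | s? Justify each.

(←) Suppose 14 ∣ s and 11 ∣ s. Any common multiple of 14 and 11 is a multiple of their lcm; here gcd(14, 11) = 1, so lcm(14, 11) = 14·11 = 154, so 154 ∣ s.

(→) If 154 ∣ s, write s = 154q. Since 154 = 11·14, s = 14·(11q), so 14 ∣ s; and since 154 = 14·11, s = 11·(14q), so 11 ∣ s.

Both implications hold.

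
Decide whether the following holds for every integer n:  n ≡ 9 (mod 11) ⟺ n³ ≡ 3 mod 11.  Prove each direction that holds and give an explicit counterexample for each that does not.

Both implications hold.

(←) Suppose n³ ≡ 3 (mod 11). The only residue r in {0, …, 10} with r³ ≡ 3 (mod 11) is r = 9, so n ≡ 9 (mod 11).

(→) Suppose n ≡ 9 (mod 11). Write n = 11j + 9. Then (11j + 9)³ = 1331j³ + 3267j² + 2673j + 729 = 11(121j³ + 297j² + 243j + 66) + 3, so n³ ≡ 3 (mod 11).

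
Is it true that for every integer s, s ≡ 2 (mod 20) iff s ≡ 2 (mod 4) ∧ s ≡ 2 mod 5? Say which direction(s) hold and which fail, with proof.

(→) Suppose s ≡ 2 (mod 20); write s = 20j + 2. Since 4 ∣ 20, reducing mod 4 gives s ≡ 2 (mod 4); since 5 ∣ 20, reducing mod 5 gives s ≡ 2 (mod 5).

(←) Conversely, if s ≡ 2 (mod 4) and s ≡ 2 (mod 5), then by the Chinese remainder theorem s ≡ 2 (mod 20). This is exactly s ≡ 2 (mod 20).

Both directions hold.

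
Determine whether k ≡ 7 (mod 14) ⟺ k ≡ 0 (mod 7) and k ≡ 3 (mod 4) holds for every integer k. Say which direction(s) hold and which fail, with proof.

(⇒) fails; (⇐) holds.

(←) If k ≡ 0 (mod 7) and k ≡ 3 (mod 4), then by the Chinese remainder theorem k ≡ 7 (mod 28). Since 7 ≡ 7 (mod 14) and 14 ∣ 28, we get k ≡ 7 (mod 14).

(→) This fails: k = 21 gives 21 ≡ 7 (mod 14) but 21 ≡ 1 (mod 4), so the conjunction on the right does not hold.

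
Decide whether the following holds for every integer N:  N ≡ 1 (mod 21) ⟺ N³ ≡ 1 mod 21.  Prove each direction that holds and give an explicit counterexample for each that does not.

Forward direction. Suppose N ≡ 1 (mod 21). Write N = 21j + 1. Then (21j + 1)³ = 9261j³ + 1323j² + 63j + 1 = 21(441j³ + 63j² + 3j) + 1, so N³ ≡ 1 (mod 21).

Converse. This fails: take N = 4. Then 4³ = 64 ≡ 1 (mod 21), yet 4 ≡ 4 (mod 21), not 1.

Only the forward implication holds.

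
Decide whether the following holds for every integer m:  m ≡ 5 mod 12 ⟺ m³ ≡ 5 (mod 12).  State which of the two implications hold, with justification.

(→) Suppose m ≡ 5 mod 12. Write m = 12j + 5. Then (12j + 5)³ = 1728j³ + 2160j² + 900j + 125 = 12(144j³ + 180j² + 75j + 10) + 5, so m³ ≡ 5 (mod 12).

(←) Conversely, suppose m³ ≡ 5 (mod 12). The only residue r in {0, …, 11} with r³ ≡ 5 (mod 12) is r = 5, so m ≡ 5 (mod 12).

Both directions hold.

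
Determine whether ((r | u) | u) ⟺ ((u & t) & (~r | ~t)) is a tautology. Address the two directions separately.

Only the reverse direction holds.

(⇐) Assume the antecedent. If u is true, (r | u) | u reduces to true regardless of the other variables. If u is false, the antecedent cannot hold. Either way (r | u) | u holds.

(⇒) This fails. Under u = T, t = F, r = F, the left side is true but the right side is false.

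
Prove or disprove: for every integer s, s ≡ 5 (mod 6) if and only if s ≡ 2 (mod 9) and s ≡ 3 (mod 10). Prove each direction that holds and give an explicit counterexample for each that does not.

(⇒) fails; (⇐) holds.

(⟸) If s ≡ 2 (mod 9) and s ≡ 3 (mod 10), then by the Chinese remainder theorem s ≡ 83 (mod 90). Since 83 ≡ 5 (mod 6) and 6 ∣ 90, we get s ≡ 5 (mod 6).

(⟹) This fails: s = 65 gives 65 ≡ 5 (mod 6) but 65 ≡ 5 (mod 10), so the conjunction on the right does not hold.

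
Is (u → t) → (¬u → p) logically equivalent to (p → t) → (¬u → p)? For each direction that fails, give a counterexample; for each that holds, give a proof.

Forward direction. Assume the antecedent. If p is true, (p → t) → (¬u → p) reduces to true regardless of the other variables. If p is false, the antecedent forces (p = F, u = T, t = F) or (p = F, u = T, t = T), and (p → t) → (¬u → p) holds there. Either way (p → t) → (¬u → p) holds.

Converse. Assume the antecedent. If p is true, (u → t) → (¬u → p) reduces to true regardless of the other variables. If p is false, the antecedent forces (p = F, u = T, t = F) or (p = F, u = T, t = T), and (u → t) → (¬u → p) holds there. Either way (u → t) → (¬u → p) holds.

Both implications hold.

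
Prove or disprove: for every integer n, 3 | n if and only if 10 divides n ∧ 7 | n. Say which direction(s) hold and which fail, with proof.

(→) This fails: take n = 3. Certainly 3 ∣ 3, but 10 ∤ 3.

(←) This fails: take n = 70. Both 10 ∣ 70 and 7 ∣ 70, yet 70 is not a multiple of 3 (since 70 = 23·3 + 1), so 3 ∤ 70.

Both directions fail.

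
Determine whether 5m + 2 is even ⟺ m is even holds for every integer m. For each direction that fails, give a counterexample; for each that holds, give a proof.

(←) Suppose m is even; write m = 2j. Then 5m + 2 = 5·(2j) + 2 = 2·5j + 2, which is even.

(→) Suppose 5m + 2 is even. Since 5 is odd, 5m and m have the same parity, so 5m + 2 ≡ m + 2 (mod 2). As 2 is even, 5m + 2 is even exactly when m is even. Thus m is even.

Both implications hold.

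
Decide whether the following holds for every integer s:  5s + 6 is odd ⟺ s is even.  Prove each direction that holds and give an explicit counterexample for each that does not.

Neither implication holds.

(→) This fails: s = 7 gives 5s + 6 = 41, which is odd, but 7 is odd, not even.

(←) This also fails: s = 4 is even, but 5s + 6 = 26 is even, not odd.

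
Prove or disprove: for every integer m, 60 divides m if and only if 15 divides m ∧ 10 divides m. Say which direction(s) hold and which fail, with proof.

The forward direction holds; the converse fails.

[⇒] If 60 ∣ m, write m = 60q. Since 60 = 4·15, m = 15·(4q), so 15 ∣ m; and since 60 = 6·10, m = 10·(6q), so 10 ∣ m.

[⇐] This fails: take m = 30. Both 15 ∣ 30 and 10 ∣ 30, yet 30 is not a multiple of 60 (since 30 = 0·60 + 30), so 60 ∤ 30.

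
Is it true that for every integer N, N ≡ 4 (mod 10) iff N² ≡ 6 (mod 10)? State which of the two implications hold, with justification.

Not equivalent: only (⇒) holds.

(⇒) Suppose N ≡ 4 (mod 10). Write N = 10j + 4. Then (10j + 4)² = 100j² + 80j + 16 = 10(10j² + 8j + 1) + 6, so N² ≡ 6 (mod 10).

(⇐) This fails: take N = 6. Then 6² = 36 ≡ 6 (mod 10), yet 6 ≡ 6 (mod 10), not 4.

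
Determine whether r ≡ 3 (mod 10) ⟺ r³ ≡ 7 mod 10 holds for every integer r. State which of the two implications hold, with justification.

Equivalent; both directions hold.

(⟹) Suppose r ≡ 3 (mod 10). Write r = 10j + 3. Then (10j + 3)³ = 1000j³ + 900j² + 270j + 27 = 10(100j³ + 90j² + 27j + 2) + 7, so r³ ≡ 7 (mod 10).

(⟸) For the converse, argue contrapositively. If r ≢ 3 (mod 10), then r is congruent to one of 0, 1, 2, 4, 5, 6, 7, 8, 9 modulo 10, and these give r³ ≡ 0, 1, 8, 4, 5, 6, 3, 2, 9 respectively — never 7.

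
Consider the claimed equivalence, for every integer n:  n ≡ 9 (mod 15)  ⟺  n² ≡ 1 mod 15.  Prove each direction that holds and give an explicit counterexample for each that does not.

(⇒) This fails: take n = 9. Then 9 ≡ 9 (mod 15), but 9² = 81 ≡ 6 (mod 15), not 1.

(⇐) This fails: take n = 1. Then 1² = 1 ≡ 1 (mod 15), yet 1 ≡ 1 (mod 15), not 9.

Neither implication holds.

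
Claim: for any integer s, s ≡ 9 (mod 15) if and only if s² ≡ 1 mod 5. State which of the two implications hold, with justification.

Only the forward direction holds.

[⇒] Suppose s ≡ 9 (mod 15). Then s² ≡ 9² = 81 (mod 15), and since 5 ∣ 15, also s² ≡ 1 (mod 5).

[⇐] This fails: take s = 1. Then 1² = 1 ≡ 1 (mod 5), yet 1 ≡ 1 (mod 15), not 9.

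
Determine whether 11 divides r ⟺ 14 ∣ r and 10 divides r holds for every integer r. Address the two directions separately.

(⇒) This fails: take r = 11. Certainly 11 ∣ 11, but 14 ∤ 11.

(⇐) This fails: take r = 70. Both 14 ∣ 70 and 10 ∣ 70, yet 70 is not a multiple of 11 (since 70 = 6·11 + 4), so 11 ∤ 70.

Neither direction holds.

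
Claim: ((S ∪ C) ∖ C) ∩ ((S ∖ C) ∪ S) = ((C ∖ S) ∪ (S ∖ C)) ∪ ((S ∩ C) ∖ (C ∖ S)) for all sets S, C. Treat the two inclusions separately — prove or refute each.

Forward inclusion. Let x ∈ ((S ∪ C) ∖ C) ∩ ((S ∖ C) ∪ S). Then x ∈ S and x ∉ C, from which x ∈ ((C ∖ S) ∪ (S ∖ C)) ∪ ((S ∩ C) ∖ (C ∖ S)).

Reverse inclusion. This inclusion fails. Take S = ∅, C = {1}; then 1 ∈ ((C ∖ S) ∪ (S ∖ C)) ∪ ((S ∩ C) ∖ (C ∖ S)) but 1 ∉ ((S ∪ C) ∖ C) ∩ ((S ∖ C) ∪ S).

The sets are not equal: only the forward inclusion holds.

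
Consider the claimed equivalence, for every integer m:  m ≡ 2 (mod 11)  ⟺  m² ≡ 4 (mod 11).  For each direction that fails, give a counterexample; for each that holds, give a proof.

Only the forward direction holds.

(⟹) Suppose m ≡ 2 (mod 11). Write m = 11j + 2. Then (11j + 2)² = 121j² + 44j + 4 = 11(11j² + 4j) + 4, so m² ≡ 4 (mod 11).

(⟸) This fails: take m = 9. Then 9² = 81 ≡ 4 (mod 11), yet 9 ≡ 9 (mod 11), not 2.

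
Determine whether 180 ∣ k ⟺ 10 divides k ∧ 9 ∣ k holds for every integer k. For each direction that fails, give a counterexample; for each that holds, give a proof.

(⇒) holds; (⇐) fails.

(⟸) This fails: take k = 90. Both 10 ∣ 90 and 9 ∣ 90, yet 90 is not a multiple of 180 (since 90 = 0·180 + 90), so 180 ∤ 90.

(⟹) If 180 ∣ k, write k = 180q. Since 180 = 18·10, k = 10·(18q), so 10 ∣ k; and since 180 = 20·9, k = 9·(20q), so 9 ∣ k.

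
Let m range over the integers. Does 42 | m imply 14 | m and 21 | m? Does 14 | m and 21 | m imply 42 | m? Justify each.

Both directions hold.

(⇒) If 42 ∣ m, write m = 42q. Since 42 = 3·14, m = 14·(3q), so 14 ∣ m; and since 42 = 2·21, m = 21·(2q), so 21 ∣ m.

(⇐) Suppose 14 ∣ m and 21 ∣ m. Any common multiple of 14 and 21 is a multiple of their lcm; here lcm(14, 21) = 14·21/gcd(14, 21) = 294/7 = 42, so 42 ∣ m.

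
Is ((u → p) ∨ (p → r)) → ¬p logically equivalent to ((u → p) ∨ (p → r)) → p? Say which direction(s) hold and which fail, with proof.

(⇒) fails and (⇐) fails.

Forward direction. This fails. Under u = F, p = F, r = F, the left side is true but the right side is false.

Converse. This fails. Under u = F, p = T, r = F, the left side is false but the right side is true.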